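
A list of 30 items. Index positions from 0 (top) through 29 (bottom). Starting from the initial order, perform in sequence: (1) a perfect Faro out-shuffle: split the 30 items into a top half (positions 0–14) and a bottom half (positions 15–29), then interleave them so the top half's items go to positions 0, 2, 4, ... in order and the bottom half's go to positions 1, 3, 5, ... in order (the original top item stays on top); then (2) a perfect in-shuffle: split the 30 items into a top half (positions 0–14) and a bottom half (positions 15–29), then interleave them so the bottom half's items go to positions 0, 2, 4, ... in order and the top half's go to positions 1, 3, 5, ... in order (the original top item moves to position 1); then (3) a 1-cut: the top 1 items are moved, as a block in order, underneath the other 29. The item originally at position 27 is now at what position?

19

Track the item from position 27 forward through each operation:
  after op 1 (out-shuffle): 27 → 25
  after op 2 (in-shuffle): 25 → 20
  after op 3 (cut 1): 20 → 19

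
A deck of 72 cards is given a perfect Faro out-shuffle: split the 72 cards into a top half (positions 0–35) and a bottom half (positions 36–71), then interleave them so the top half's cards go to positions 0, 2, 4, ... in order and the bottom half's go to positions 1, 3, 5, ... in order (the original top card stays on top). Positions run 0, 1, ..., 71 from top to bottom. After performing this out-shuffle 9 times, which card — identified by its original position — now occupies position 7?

Work backwards from position 7, undoing one out-shuffle at a time:
7 ← 39 ← 55 ← 63 ← 67 ← 69 ← 70 ← 35 ← 53 ← 62
So the card now at position 7 started at position 62.

62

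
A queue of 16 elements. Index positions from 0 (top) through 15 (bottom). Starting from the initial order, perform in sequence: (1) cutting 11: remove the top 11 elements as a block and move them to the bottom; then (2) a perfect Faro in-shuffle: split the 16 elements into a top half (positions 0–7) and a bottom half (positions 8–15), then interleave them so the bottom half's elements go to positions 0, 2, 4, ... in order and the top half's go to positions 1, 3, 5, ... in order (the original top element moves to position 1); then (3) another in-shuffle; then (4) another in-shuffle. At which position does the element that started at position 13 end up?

6

Track the element from position 13 forward through each operation:
  after op 1 (cut 11): 13 → 2
  after op 2 (in-shuffle): 2 → 5
  after op 3 (in-shuffle): 5 → 11
  after op 4 (in-shuffle): 11 → 6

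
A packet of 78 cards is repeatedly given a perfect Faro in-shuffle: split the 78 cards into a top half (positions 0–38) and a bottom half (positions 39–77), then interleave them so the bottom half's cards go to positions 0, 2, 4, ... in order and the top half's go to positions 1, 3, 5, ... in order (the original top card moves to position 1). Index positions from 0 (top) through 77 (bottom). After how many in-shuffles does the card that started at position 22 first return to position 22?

Follow position 22 under repeated in-shuffles:
22 → 45 → 12 → 25 → 51 → 24 → 49 → 20 → ... → 22 (length 39)
It first returns after 39 in-shuffles.

39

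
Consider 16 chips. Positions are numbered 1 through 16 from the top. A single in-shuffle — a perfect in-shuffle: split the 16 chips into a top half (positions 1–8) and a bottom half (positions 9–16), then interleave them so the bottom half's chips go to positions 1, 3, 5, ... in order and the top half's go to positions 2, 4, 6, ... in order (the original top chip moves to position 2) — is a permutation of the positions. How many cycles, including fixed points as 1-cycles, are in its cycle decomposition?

2

Trace each unvisited position around until it returns:
(1 2 4 8 16 15 13 9) (3 6 12 7 14 11 5 10)
2 cycles in total.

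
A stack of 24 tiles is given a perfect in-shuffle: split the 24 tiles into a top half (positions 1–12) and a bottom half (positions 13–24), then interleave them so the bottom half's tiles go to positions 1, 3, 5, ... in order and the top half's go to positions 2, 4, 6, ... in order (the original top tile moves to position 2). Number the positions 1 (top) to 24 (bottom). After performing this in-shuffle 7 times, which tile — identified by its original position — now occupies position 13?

Work backwards from position 13, undoing one in-shuffle at a time:
13 ← 19 ← 22 ← 11 ← 18 ← 9 ← 17 ← 21
So the tile now at position 13 started at position 21.

21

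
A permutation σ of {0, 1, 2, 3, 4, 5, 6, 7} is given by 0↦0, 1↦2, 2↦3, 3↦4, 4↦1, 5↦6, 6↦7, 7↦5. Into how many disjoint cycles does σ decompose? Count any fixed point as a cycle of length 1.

Cycle decomposition: (0) (1 2 3 4) (5 6 7).
3 cycles.

3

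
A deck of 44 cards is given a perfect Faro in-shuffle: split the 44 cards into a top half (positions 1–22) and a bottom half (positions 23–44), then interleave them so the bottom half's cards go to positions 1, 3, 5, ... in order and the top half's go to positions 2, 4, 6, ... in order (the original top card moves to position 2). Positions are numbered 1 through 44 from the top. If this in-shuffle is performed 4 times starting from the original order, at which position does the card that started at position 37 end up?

7

Track the card's position through each in-shuffle:
37 → 29 → 13 → 26 → 7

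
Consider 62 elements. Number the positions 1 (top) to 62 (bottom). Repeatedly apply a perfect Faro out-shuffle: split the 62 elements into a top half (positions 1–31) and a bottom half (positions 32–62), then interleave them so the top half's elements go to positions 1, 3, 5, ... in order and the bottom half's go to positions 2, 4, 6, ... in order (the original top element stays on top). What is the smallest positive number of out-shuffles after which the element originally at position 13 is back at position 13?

60

Follow position 13 under repeated out-shuffles:
13 → 25 → 49 → 36 → 10 → 19 → 37 → 12 → ... → 13 (length 60)
It first returns after 60 out-shuffles.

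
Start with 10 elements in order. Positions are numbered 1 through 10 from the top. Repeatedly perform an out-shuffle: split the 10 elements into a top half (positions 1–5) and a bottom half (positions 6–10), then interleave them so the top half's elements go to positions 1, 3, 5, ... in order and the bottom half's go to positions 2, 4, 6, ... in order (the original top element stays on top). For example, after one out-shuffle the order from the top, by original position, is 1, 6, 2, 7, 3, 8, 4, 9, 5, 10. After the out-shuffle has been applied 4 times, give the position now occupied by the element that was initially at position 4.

4

Track the element's position through each out-shuffle:
4 → 7 → 4 → 7 → 4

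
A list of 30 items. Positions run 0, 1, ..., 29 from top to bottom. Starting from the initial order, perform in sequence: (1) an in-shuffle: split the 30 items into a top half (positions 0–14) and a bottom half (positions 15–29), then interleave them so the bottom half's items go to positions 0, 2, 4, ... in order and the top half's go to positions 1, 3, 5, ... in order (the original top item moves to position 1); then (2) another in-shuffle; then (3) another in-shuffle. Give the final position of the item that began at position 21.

Track the item from position 21 forward through each operation:
  after op 1 (in-shuffle): 21 → 12
  after op 2 (in-shuffle): 12 → 25
  after op 3 (in-shuffle): 25 → 20

20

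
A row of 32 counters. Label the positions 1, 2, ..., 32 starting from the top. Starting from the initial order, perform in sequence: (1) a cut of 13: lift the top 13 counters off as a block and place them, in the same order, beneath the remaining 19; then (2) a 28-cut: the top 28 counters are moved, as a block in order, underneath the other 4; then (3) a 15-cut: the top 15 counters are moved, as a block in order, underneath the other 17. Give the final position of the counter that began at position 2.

Track the counter from position 2 forward through each operation:
  after op 1 (cut 13): 2 → 21
  after op 2 (cut 28): 21 → 25
  after op 3 (cut 15): 25 → 10

10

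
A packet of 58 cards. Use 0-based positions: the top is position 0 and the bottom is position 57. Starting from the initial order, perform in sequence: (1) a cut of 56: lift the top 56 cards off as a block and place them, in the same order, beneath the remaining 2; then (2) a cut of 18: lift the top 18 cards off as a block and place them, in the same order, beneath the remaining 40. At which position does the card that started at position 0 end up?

Track the card from position 0 forward through each operation:
  after op 1 (cut 56): 0 → 2
  after op 2 (cut 18): 2 → 42

42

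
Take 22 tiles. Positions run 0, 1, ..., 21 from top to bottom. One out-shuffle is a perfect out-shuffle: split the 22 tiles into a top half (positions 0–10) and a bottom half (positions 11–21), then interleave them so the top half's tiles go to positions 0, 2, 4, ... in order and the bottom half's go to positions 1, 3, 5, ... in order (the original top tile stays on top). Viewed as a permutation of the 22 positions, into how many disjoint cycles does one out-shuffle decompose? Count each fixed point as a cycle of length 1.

Trace each unvisited position around until it returns:
(0) (1 2 4 8 16 11) (3 6 12) (5 10 20 19 17 13) (7 14) (9 18 15) (21)
7 cycles in total.

7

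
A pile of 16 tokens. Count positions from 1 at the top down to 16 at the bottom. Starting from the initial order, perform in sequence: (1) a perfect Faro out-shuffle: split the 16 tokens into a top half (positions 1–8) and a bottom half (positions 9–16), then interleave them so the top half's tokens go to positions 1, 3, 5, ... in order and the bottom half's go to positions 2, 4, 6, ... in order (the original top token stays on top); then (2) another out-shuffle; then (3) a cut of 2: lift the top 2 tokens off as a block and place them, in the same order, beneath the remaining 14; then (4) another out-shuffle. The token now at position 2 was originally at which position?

11

Undo the operations in reverse order, starting from position 2:
  undo op 4 (out-shuffle, from bottom half): 2 ← 9
  undo op 3 (cut 2): 9 ← 11
  undo op 2 (out-shuffle, from top half): 11 ← 6
  undo op 1 (out-shuffle, from bottom half): 6 ← 11
So the token at position 2 came from original position 11.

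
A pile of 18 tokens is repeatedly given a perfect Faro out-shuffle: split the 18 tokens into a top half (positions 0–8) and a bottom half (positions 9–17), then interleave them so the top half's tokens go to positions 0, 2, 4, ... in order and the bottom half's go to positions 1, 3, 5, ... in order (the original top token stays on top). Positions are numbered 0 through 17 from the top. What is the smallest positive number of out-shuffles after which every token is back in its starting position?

The out-shuffle permutes the 18 positions with cycle lengths [1, 1, 8, 8].
Every token is home exactly when every cycle has completed a whole number of laps, i.e. after lcm(1, 8) = 8 out-shuffles.

8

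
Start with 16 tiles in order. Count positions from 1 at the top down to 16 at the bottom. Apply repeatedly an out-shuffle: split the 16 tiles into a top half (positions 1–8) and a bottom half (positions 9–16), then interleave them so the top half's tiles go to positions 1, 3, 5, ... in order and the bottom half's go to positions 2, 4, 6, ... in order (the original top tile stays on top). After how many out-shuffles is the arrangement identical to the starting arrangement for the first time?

4

The out-shuffle permutes the 16 positions with cycle lengths [1, 1, 2, 4, 4, 4].
Every tile is home exactly when every cycle has completed a whole number of laps, i.e. after lcm(1, 2, 4) = 4 out-shuffles.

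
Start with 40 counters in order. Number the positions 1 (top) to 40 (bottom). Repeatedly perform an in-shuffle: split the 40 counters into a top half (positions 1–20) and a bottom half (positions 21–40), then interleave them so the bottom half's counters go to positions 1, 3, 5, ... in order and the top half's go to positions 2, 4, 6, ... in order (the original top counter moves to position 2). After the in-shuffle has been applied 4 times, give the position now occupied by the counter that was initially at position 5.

Track the counter's position through each in-shuffle:
5 → 10 → 20 → 40 → 39

39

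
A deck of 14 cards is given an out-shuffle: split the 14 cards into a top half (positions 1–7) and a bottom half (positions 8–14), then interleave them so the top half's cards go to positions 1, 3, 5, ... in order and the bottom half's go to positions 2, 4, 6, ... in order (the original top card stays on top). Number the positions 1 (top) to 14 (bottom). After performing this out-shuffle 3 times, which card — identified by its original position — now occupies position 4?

3

Work backwards from position 4, undoing one out-shuffle at a time:
4 ← 9 ← 5 ← 3
So the card now at position 4 started at position 3.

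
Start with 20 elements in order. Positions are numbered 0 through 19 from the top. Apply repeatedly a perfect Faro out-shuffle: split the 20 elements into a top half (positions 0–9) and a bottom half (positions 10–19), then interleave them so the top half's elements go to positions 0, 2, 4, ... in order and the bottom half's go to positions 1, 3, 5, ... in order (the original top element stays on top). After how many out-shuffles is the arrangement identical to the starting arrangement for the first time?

The out-shuffle permutes the 20 positions with cycle lengths [1, 1, 18].
Every element is home exactly when every cycle has completed a whole number of laps, i.e. after lcm(1, 18) = 18 out-shuffles.

18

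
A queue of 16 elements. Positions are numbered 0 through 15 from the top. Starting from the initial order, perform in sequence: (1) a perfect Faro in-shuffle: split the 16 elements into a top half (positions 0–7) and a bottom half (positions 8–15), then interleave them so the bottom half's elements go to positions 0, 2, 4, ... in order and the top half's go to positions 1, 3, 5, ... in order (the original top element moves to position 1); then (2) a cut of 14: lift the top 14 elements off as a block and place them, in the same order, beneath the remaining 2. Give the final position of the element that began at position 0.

Track the element from position 0 forward through each operation:
  after op 1 (in-shuffle): 0 → 1
  after op 2 (cut 14): 1 → 3

3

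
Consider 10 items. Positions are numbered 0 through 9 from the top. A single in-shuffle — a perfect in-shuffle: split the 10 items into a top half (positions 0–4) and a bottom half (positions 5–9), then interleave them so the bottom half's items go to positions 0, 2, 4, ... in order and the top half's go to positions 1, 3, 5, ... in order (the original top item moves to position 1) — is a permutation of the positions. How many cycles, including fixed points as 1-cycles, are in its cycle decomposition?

1

Trace each unvisited position around until it returns:
(0 1 3 7 4 9 8 6 2 5)
1 cycle in total.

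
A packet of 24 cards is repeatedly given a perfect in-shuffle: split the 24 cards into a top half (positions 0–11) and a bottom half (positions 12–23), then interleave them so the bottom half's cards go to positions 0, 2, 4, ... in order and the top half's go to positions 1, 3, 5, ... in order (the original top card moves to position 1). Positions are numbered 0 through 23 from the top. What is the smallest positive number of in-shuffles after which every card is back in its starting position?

The in-shuffle permutes the 24 positions with cycle lengths [4, 20].
Every card is home exactly when every cycle has completed a whole number of laps, i.e. after lcm(4, 20) = 20 in-shuffles.

20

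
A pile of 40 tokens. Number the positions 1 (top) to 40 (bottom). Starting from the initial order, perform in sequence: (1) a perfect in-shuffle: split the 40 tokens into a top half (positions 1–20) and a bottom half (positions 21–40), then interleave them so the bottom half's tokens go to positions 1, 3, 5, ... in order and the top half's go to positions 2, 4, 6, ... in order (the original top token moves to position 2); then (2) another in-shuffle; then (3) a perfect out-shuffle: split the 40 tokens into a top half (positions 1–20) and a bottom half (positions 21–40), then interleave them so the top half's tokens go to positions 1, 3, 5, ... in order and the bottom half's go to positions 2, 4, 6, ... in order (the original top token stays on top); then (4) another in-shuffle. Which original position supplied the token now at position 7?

Undo the operations in reverse order, starting from position 7:
  undo op 4 (in-shuffle, from bottom half): 7 ← 24
  undo op 3 (out-shuffle, from bottom half): 24 ← 32
  undo op 2 (in-shuffle, from top half): 32 ← 16
  undo op 1 (in-shuffle, from top half): 16 ← 8
So the token at position 7 came from original position 8.

8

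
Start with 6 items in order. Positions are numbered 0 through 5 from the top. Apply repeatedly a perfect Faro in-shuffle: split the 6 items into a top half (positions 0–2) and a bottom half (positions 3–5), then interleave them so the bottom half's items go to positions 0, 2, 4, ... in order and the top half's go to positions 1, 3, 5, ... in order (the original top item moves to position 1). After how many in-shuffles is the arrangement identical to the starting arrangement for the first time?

3

The in-shuffle permutes the 6 positions with cycle lengths [3, 3].
Every item is home exactly when every cycle has completed a whole number of laps, i.e. after lcm(3) = 3 in-shuffles.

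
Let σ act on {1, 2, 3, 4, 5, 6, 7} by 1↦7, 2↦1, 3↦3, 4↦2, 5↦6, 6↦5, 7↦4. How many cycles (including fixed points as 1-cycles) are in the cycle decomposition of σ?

Cycle decomposition: (1 7 4 2) (3) (5 6).
3 cycles.

3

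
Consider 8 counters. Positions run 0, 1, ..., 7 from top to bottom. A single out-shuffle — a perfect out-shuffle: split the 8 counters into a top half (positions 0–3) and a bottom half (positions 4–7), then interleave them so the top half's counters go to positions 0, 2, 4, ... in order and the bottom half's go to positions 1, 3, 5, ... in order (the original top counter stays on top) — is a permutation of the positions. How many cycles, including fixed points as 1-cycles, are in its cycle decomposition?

4

Trace each unvisited position around until it returns:
(0) (1 2 4) (3 6 5) (7)
4 cycles in total.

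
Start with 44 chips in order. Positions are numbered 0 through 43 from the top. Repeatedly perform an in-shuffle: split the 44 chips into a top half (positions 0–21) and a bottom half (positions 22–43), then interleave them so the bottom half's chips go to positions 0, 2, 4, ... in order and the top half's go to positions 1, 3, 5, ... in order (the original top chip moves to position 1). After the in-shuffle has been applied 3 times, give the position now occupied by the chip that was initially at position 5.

2

Track the chip's position through each in-shuffle:
5 → 11 → 23 → 2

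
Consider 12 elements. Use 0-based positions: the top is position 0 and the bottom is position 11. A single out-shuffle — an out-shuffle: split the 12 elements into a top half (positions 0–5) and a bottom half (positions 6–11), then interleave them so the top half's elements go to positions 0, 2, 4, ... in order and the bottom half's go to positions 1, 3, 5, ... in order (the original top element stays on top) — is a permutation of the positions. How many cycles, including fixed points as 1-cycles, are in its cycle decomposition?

Trace each unvisited position around until it returns:
(0) (1 2 4 8 5 10 9 7 3 6) (11)
3 cycles in total.

3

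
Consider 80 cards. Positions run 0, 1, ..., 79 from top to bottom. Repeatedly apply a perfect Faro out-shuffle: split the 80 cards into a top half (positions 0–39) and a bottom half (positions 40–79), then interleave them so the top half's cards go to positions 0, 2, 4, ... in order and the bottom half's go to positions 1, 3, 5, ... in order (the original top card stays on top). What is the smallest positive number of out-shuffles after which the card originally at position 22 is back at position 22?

39

Follow position 22 under repeated out-shuffles:
22 → 44 → 9 → 18 → 36 → 72 → 65 → 51 → ... → 22 (length 39)
It first returns after 39 out-shuffles.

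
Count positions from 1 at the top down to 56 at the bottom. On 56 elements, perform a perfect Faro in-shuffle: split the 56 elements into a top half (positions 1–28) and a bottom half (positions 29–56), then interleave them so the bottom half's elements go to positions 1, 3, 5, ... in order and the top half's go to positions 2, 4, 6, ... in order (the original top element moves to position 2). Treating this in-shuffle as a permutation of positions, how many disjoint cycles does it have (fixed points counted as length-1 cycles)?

4

Trace each unvisited position around until it returns:
(1 2 4 8 16 32 ... len 18) (3 6 12 24 48 39 ... len 18) (5 10 20 40 23 46 ... len 18) (19 38)
4 cycles in total.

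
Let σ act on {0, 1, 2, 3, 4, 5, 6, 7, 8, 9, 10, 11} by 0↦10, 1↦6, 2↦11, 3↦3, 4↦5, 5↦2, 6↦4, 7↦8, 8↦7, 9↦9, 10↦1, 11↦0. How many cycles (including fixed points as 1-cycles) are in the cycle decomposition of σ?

4

Cycle decomposition: (0 10 1 6 4 5 2 11) (3) (7 8) (9).
4 cycles.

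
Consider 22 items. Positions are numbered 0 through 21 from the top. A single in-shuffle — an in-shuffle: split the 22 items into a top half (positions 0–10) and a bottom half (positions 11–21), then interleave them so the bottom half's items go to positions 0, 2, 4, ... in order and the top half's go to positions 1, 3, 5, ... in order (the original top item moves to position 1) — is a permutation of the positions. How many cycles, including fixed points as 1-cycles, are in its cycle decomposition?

2

Trace each unvisited position around until it returns:
(0 1 3 7 15 8 ... len 11) (4 9 19 16 10 21 ... len 11)
2 cycles in total.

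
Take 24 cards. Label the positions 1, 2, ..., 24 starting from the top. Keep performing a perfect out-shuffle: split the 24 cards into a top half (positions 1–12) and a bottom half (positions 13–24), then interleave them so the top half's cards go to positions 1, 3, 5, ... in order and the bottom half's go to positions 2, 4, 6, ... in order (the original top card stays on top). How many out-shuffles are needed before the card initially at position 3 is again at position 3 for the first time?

11

Follow position 3 under repeated out-shuffles:
3 → 5 → 9 → 17 → 10 → 19 → 14 → 4 → 7 → 13 → 2 → 3
It first returns after 11 out-shuffles.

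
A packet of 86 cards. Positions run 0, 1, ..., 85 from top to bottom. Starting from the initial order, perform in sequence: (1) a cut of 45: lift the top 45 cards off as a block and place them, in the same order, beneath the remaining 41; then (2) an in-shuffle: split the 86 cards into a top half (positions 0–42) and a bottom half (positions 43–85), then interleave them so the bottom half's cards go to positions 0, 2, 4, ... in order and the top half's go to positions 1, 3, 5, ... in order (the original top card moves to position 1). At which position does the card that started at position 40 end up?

76

Track the card from position 40 forward through each operation:
  after op 1 (cut 45): 40 → 81
  after op 2 (in-shuffle): 81 → 76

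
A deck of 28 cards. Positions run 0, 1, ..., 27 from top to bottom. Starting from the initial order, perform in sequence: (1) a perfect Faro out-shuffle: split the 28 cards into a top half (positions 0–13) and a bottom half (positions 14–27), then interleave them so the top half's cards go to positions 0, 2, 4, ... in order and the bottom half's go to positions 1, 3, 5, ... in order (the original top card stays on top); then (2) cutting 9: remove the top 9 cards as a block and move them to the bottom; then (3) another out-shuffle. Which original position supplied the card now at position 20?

23

Undo the operations in reverse order, starting from position 20:
  undo op 3 (out-shuffle, from top half): 20 ← 10
  undo op 2 (cut 9): 10 ← 19
  undo op 1 (out-shuffle, from bottom half): 19 ← 23
So the card at position 20 came from original position 23.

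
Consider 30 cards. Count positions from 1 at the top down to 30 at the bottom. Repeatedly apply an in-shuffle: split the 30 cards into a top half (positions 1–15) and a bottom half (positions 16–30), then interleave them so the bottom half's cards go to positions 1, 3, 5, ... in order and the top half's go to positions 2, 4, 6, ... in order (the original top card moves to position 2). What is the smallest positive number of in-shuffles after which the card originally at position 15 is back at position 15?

Follow position 15 under repeated in-shuffles:
15 → 30 → 29 → 27 → 23 → 15
It first returns after 5 in-shuffles.

5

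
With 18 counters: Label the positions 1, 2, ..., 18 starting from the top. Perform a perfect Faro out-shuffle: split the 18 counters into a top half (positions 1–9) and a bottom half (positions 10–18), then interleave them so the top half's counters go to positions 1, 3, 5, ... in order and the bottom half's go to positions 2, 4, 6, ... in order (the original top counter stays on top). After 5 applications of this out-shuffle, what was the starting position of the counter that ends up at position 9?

14

Work backwards from position 9, undoing one out-shuffle at a time:
9 ← 5 ← 3 ← 2 ← 10 ← 14
So the counter now at position 9 started at position 14.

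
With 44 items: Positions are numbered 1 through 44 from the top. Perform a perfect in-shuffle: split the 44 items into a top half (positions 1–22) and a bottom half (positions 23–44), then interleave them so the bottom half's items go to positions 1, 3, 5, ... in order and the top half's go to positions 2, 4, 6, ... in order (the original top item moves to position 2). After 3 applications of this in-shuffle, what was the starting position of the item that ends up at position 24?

Work backwards from position 24, undoing one in-shuffle at a time:
24 ← 12 ← 6 ← 3
So the item now at position 24 started at position 3.

3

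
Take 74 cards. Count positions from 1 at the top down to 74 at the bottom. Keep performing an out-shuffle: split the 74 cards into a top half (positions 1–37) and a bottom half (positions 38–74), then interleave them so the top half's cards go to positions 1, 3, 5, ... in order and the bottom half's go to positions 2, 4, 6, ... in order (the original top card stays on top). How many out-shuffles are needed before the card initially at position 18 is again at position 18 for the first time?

Follow position 18 under repeated out-shuffles:
18 → 35 → 69 → 64 → 54 → 34 → 67 → 60 → 46 → 18
It first returns after 9 out-shuffles.

9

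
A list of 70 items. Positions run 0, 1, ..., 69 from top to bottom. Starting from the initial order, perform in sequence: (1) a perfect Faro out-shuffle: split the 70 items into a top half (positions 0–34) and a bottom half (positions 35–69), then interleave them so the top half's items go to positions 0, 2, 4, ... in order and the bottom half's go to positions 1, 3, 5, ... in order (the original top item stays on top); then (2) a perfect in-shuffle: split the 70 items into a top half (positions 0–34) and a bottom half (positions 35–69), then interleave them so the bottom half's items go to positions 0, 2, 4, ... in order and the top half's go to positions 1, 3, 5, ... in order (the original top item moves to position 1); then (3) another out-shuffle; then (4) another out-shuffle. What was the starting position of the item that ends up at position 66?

Undo the operations in reverse order, starting from position 66:
  undo op 4 (out-shuffle, from top half): 66 ← 33
  undo op 3 (out-shuffle, from bottom half): 33 ← 51
  undo op 2 (in-shuffle, from top half): 51 ← 25
  undo op 1 (out-shuffle, from bottom half): 25 ← 47
So the item at position 66 came from original position 47.

47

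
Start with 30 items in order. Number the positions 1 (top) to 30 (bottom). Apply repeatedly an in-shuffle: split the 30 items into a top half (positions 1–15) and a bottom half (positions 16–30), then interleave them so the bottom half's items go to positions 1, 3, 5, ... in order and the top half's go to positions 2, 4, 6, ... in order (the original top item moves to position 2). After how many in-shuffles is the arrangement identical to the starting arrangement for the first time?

5

The in-shuffle permutes the 30 positions with cycle lengths [5, 5, 5, 5, 5, 5].
Every item is home exactly when every cycle has completed a whole number of laps, i.e. after lcm(5) = 5 in-shuffles.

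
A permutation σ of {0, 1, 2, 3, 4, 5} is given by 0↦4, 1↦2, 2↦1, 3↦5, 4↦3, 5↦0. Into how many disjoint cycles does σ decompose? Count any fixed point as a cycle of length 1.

Cycle decomposition: (0 4 3 5) (1 2).
2 cycles.

2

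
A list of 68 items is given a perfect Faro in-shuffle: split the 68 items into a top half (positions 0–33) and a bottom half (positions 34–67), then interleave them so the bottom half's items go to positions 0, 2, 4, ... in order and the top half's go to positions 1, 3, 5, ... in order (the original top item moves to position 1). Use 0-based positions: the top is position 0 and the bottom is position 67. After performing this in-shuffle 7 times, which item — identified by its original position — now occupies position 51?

Work backwards from position 51, undoing one in-shuffle at a time:
51 ← 25 ← 12 ← 40 ← 54 ← 61 ← 30 ← 49
So the item now at position 51 started at position 49.

49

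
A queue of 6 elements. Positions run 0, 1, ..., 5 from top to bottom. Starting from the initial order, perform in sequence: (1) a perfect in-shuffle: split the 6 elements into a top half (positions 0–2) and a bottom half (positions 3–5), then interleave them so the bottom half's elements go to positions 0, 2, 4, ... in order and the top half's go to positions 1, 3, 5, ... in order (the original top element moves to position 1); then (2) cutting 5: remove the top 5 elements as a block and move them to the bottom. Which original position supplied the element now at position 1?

3

Undo the operations in reverse order, starting from position 1:
  undo op 2 (cut 5): 1 ← 0
  undo op 1 (in-shuffle, from bottom half): 0 ← 3
So the element at position 1 came from original position 3.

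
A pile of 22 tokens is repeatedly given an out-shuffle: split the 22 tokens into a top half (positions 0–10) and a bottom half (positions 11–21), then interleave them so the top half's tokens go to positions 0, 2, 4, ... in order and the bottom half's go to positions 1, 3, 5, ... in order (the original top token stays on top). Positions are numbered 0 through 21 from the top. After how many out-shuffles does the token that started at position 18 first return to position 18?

3

Follow position 18 under repeated out-shuffles:
18 → 15 → 9 → 18
It first returns after 3 out-shuffles.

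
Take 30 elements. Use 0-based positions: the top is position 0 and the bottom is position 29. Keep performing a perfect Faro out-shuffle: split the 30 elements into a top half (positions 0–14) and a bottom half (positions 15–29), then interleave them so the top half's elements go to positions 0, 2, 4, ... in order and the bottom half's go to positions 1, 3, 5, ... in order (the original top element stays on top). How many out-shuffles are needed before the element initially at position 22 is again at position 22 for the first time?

Follow position 22 under repeated out-shuffles:
22 → 15 → 1 → 2 → 4 → 8 → 16 → 3 → ... → 22 (length 28)
It first returns after 28 out-shuffles.

28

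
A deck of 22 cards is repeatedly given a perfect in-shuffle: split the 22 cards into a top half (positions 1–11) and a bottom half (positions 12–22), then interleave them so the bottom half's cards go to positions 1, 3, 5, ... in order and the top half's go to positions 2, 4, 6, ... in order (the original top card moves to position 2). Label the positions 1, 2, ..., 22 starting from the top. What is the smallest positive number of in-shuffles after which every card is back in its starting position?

11

The in-shuffle permutes the 22 positions with cycle lengths [11, 11].
Every card is home exactly when every cycle has completed a whole number of laps, i.e. after lcm(11) = 11 in-shuffles.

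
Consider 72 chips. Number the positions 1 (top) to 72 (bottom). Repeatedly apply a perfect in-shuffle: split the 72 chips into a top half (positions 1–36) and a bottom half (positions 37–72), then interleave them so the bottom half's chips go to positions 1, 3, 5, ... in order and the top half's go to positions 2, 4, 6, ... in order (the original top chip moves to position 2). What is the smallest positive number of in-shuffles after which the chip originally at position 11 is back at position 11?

9

Follow position 11 under repeated in-shuffles:
11 → 22 → 44 → 15 → 30 → 60 → 47 → 21 → 42 → 11
It first returns after 9 in-shuffles.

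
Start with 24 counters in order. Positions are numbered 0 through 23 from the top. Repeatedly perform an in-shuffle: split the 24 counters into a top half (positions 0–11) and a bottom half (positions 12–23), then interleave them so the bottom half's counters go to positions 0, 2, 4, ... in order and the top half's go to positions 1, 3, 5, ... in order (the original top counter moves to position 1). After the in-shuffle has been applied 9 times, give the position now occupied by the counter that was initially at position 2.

10

Track the counter's position through each in-shuffle:
2 → 5 → 11 → 23 → 22 → 20 → 16 → 8 → 17 → 10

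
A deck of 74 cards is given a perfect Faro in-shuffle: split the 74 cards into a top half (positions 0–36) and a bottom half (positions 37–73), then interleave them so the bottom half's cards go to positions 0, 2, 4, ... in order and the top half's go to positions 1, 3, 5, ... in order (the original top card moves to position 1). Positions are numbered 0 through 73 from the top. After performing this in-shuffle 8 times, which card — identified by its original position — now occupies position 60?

Work backwards from position 60, undoing one in-shuffle at a time:
60 ← 67 ← 33 ← 16 ← 45 ← 22 ← 48 ← 61 ← 30
So the card now at position 60 started at position 30.

30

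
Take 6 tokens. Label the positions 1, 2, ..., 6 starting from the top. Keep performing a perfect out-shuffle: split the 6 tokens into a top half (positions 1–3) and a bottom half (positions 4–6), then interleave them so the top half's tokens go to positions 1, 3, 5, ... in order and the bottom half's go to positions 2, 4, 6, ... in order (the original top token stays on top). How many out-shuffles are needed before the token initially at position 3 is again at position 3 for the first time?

4

Follow position 3 under repeated out-shuffles:
3 → 5 → 4 → 2 → 3
It first returns after 4 out-shuffles.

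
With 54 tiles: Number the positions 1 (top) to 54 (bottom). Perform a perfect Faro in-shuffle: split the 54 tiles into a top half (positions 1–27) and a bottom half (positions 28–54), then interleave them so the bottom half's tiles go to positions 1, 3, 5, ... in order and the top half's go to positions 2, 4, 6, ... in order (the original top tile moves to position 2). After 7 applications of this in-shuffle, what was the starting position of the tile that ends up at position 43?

36

Work backwards from position 43, undoing one in-shuffle at a time:
43 ← 49 ← 52 ← 26 ← 13 ← 34 ← 17 ← 36
So the tile now at position 43 started at position 36.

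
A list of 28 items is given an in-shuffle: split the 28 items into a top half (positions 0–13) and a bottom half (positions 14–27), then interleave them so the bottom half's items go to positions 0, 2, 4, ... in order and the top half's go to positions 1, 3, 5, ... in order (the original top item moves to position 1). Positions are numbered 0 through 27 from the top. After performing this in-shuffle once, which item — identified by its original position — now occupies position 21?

10

Work backwards from position 21, undoing one in-shuffle at a time:
21 ← 10
So the item now at position 21 started at position 10.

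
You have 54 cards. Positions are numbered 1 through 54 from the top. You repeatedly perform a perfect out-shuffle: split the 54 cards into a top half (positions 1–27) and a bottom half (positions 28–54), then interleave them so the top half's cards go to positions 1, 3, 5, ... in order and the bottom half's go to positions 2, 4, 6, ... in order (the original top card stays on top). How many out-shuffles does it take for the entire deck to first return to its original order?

52

The out-shuffle permutes the 54 positions with cycle lengths [1, 1, 52].
Every card is home exactly when every cycle has completed a whole number of laps, i.e. after lcm(1, 52) = 52 out-shuffles.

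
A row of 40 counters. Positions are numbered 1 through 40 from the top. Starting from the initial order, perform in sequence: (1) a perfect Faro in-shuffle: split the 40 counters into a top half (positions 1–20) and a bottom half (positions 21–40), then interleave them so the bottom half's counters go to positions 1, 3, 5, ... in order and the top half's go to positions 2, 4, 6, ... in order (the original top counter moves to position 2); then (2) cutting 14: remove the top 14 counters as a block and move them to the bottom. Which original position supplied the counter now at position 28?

Undo the operations in reverse order, starting from position 28:
  undo op 2 (cut 14): 28 ← 2
  undo op 1 (in-shuffle, from top half): 2 ← 1
So the counter at position 28 came from original position 1.

1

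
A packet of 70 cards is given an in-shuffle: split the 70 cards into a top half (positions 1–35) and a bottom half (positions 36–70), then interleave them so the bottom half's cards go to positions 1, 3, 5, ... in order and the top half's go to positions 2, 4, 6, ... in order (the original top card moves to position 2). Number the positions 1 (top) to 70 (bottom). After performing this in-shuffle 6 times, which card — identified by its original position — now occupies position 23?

17

Work backwards from position 23, undoing one in-shuffle at a time:
23 ← 47 ← 59 ← 65 ← 68 ← 34 ← 17
So the card now at position 23 started at position 17.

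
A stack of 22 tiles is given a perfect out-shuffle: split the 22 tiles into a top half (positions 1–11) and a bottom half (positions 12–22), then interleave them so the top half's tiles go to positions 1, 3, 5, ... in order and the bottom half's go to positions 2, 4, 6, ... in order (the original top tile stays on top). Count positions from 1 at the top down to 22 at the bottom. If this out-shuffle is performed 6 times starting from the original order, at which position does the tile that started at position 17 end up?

17

Track the tile's position through each out-shuffle:
17 → 12 → 2 → 3 → 5 → 9 → 17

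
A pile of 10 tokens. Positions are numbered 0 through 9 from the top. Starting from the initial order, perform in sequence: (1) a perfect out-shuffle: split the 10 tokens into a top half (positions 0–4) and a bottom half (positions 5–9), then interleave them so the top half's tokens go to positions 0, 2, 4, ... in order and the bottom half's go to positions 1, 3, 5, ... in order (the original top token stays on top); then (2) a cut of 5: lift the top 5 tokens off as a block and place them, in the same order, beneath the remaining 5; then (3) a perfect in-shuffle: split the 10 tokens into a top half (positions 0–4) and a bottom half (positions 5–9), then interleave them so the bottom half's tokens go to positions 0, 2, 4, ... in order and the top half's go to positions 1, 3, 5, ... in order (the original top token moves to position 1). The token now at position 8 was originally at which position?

Undo the operations in reverse order, starting from position 8:
  undo op 3 (in-shuffle, from bottom half): 8 ← 9
  undo op 2 (cut 5): 9 ← 4
  undo op 1 (out-shuffle, from top half): 4 ← 2
So the token at position 8 came from original position 2.

2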